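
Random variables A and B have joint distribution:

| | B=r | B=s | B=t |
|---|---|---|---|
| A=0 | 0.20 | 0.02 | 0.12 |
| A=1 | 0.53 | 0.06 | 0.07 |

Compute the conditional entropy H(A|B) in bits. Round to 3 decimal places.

Marginals: p(A) = (0.3400, 0.6600), p(B) = (0.7300, 0.0800, 0.1900).
H(A|B) = Σ p(B) · H(A|B=·).
  B=r: p=0.7300, H(A|B=r) = 0.8471
  B=s: p=0.0800, H(A|B=s) = 0.8113
  B=t: p=0.1900, H(A|B=t) = 0.9495
Weighted sum = 0.864 bits.

0.864 bits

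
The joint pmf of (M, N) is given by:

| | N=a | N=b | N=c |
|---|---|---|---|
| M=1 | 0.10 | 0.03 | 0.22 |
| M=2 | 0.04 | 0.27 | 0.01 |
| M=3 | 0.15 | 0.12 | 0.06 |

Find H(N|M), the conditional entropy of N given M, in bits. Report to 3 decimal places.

1.164 bits

Chain rule: H(N|M) = H(M,N) − H(M).
Marginals: p(M) = (0.3500, 0.3200, 0.3300), p(N) = (0.2900, 0.4200, 0.2900).
H(M,N) = 2.7479 bits; H(M) = 1.5840 bits.
H(N|M) = 2.7479 − 1.5840 = 1.164 bits.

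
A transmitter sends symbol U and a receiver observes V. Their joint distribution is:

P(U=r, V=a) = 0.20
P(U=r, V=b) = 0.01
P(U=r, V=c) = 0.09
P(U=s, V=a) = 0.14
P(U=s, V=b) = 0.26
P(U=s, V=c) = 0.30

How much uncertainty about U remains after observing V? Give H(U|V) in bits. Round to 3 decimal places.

0.698 bits

Marginals: p(U) = (0.3000, 0.7000), p(V) = (0.3400, 0.2700, 0.3900).
H(U|V) = Σ p(V) · H(U|V=·).
  V=a: p=0.3400, H(U|V=a) = 0.9774
  V=b: p=0.2700, H(U|V=b) = 0.2285
  V=c: p=0.3900, H(U|V=c) = 0.7793
Weighted sum = 0.698 bits.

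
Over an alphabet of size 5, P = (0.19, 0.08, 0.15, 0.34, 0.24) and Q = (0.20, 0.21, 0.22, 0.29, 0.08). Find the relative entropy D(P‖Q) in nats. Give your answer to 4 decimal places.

D(P‖Q) = Σ p·ln(p/q).
  0.19·ln(0.19/0.20) = -0.00975
  0.08·ln(0.08/0.21) = -0.07721
  0.15·ln(0.15/0.22) = -0.05745
  0.34·ln(0.34/0.29) = 0.05408
  0.24·ln(0.24/0.08) = 0.26367
D(P‖Q) = 0.1733 nats.

0.1733 nats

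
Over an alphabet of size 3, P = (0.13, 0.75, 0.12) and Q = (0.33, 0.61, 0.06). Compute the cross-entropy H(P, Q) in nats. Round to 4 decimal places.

H(P,Q) = −Σ p·ln q.
  −0.13·ln(0.33) = 0.14413
  −0.75·ln(0.61) = 0.37072
  −0.12·ln(0.06) = 0.33761
H(P,Q) = 0.8525 nats.

0.8525 nats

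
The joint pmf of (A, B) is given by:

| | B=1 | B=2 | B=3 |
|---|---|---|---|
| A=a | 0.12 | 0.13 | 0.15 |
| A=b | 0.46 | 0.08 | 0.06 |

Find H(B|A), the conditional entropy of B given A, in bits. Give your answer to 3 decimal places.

Chain rule: H(B|A) = H(A,B) − H(A).
Marginals: p(A) = (0.4000, 0.6000), p(B) = (0.5800, 0.2100, 0.2100).
H(A,B) = 2.2106 bits; H(A) = 0.9710 bits.
H(B|A) = 2.2106 − 0.9710 = 1.240 bits.

1.240 bits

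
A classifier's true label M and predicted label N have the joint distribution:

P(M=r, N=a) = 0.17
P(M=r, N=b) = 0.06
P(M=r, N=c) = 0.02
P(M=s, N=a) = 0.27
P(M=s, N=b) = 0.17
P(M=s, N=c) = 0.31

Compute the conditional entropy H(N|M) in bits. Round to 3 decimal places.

Marginals: p(M) = (0.2500, 0.7500), p(N) = (0.4400, 0.2300, 0.3300).
H(N|M) = Σ p(M) · H(N|M=·).
  M=r: p=0.2500, H(N|M=r) = 1.1640
  M=s: p=0.7500, H(N|M=s) = 1.5428
Weighted sum = 1.448 bits.

1.448 bits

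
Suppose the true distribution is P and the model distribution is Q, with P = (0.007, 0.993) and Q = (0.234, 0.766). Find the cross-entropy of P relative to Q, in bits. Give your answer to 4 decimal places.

0.3966 bits

H(P,Q) = −Σ p·log₂ q.
  −0.007·log₂(0.234) = 0.01467
  −0.993·log₂(0.766) = 0.38189
H(P,Q) = 0.3966 bits.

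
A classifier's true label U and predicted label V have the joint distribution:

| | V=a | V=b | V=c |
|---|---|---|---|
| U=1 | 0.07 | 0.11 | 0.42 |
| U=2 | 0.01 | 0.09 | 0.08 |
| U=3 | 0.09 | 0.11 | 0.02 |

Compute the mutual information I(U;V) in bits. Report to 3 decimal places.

Marginals: p(U) = (0.6000, 0.1800, 0.2200), p(V) = (0.1700, 0.3100, 0.5200).
I(U;V) = Σ p(x,y)·log₂[p(x,y)/(p(x)p(y))].
  (1,a): 0.07·log₂(0.6863) = -0.0380
  (1,b): 0.11·log₂(0.5914) = -0.0834
  (1,c): 0.42·log₂(1.3462) = 0.1801
  (2,a): 0.01·log₂(0.3268) = -0.0161
  (2,b): 0.09·log₂(1.6129) = 0.0621
  (2,c): 0.08·log₂(0.8547) = -0.0181
  (3,a): 0.09·log₂(2.4064) = 0.1140
  (3,b): 0.11·log₂(1.6129) = 0.0759
  (3,c): 0.02·log₂(0.1748) = -0.0503
Sum = 0.226 bits.

0.226 bits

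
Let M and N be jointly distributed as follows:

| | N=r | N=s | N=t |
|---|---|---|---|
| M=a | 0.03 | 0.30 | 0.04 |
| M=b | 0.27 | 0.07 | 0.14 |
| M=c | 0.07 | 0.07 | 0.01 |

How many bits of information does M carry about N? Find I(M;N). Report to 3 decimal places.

Marginals: p(M) = (0.3700, 0.4800, 0.1500), p(N) = (0.3700, 0.4400, 0.1900).
I(M;N) = Σ p(x,y)·log₂[p(x,y)/(p(x)p(y))].
  (a,r): 0.03·log₂(0.2191) = -0.0657
  (a,s): 0.30·log₂(1.8428) = 0.2646
  (a,t): 0.04·log₂(0.5690) = -0.0325
  (b,r): 0.27·log₂(1.5203) = 0.1632
  (b,s): 0.07·log₂(0.3314) = -0.1115
  (b,t): 0.14·log₂(1.5351) = 0.0866
  (c,r): 0.07·log₂(1.2613) = 0.0234
  (c,s): 0.07·log₂(1.0606) = 0.0059
  (c,t): 0.01·log₂(0.3509) = -0.0151
Sum = 0.319 bits.

0.319 bits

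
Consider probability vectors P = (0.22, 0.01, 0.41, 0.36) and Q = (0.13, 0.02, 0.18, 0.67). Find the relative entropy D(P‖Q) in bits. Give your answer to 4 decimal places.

0.3213 bits

D(P‖Q) = Σ p·log₂(p/q).
  0.22·log₂(0.22/0.13) = 0.16698
  0.01·log₂(0.01/0.02) = -0.01000
  0.41·log₂(0.41/0.18) = 0.48693
  0.36·log₂(0.36/0.67) = -0.32262
D(P‖Q) = 0.3213 bits.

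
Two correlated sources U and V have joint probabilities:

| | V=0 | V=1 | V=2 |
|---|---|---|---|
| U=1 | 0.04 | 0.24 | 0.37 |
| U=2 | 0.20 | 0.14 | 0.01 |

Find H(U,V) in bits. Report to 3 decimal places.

H(U,V) = −Σ p(x,y)·log₂ p(x,y) over all 6 cells.
  cell (1,0): −0.04·log₂0.04 = 0.1858
  cell (1,1): −0.24·log₂0.24 = 0.4941
  cell (1,2): −0.37·log₂0.37 = 0.5307
  cell (2,0): −0.20·log₂0.20 = 0.4644
  cell (2,1): −0.14·log₂0.14 = 0.3971
  cell (2,2): −0.01·log₂0.01 = 0.0664
Sum = 2.139 bits.

2.139 bits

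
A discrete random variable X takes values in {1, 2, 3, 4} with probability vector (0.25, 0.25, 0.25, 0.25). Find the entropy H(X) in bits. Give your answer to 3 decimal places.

H(X) = −Σ p·log₂ p.
  −(0.25)·log₂(0.25) = 0.5000
  −(0.25)·log₂(0.25) = 0.5000
  −(0.25)·log₂(0.25) = 0.5000
  −(0.25)·log₂(0.25) = 0.5000
Sum: 0.5000 + 0.5000 + 0.5000 + 0.5000 = 2.000 bits.

2.000 bits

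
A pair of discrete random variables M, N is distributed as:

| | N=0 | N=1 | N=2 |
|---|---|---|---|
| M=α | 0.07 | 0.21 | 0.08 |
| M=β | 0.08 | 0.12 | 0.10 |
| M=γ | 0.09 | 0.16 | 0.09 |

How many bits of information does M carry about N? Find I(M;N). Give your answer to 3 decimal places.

0.017 bits

Marginals: p(M) = (0.3600, 0.3000, 0.3400), p(N) = (0.2400, 0.4900, 0.2700).
I(M;N) = Σ p(x,y)·log₂[p(x,y)/(p(x)p(y))].
  (α,0): 0.07·log₂(0.8102) = -0.0213
  (α,1): 0.21·log₂(1.1905) = 0.0528
  (α,2): 0.08·log₂(0.8230) = -0.0225
  (β,0): 0.08·log₂(1.1111) = 0.0122
  (β,1): 0.12·log₂(0.8163) = -0.0351
  (β,2): 0.10·log₂(1.2346) = 0.0304
  (γ,0): 0.09·log₂(1.1029) = 0.0127
  (γ,1): 0.16·log₂(0.9604) = -0.0093
  (γ,2): 0.09·log₂(0.9804) = -0.0026
Sum = 0.017 bits.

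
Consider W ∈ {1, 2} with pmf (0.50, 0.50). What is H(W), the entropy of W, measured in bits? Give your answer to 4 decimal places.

H(W) = −Σ p·log₂ p.
  −(0.50)·log₂(0.50) = 0.50000
  −(0.50)·log₂(0.50) = 0.50000
Sum: 0.50000 + 0.50000 = 1.0000 bits.

1.0000 bits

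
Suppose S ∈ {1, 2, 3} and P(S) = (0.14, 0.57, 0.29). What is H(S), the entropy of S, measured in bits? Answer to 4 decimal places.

H(S) = −Σ p·log₂ p.
  −(0.14)·log₂(0.14) = 0.39711
  −(0.57)·log₂(0.57) = 0.46225
  −(0.29)·log₂(0.29) = 0.51790
Sum: 0.39711 + 0.46225 + 0.51790 = 1.3773 bits.

1.3773 bits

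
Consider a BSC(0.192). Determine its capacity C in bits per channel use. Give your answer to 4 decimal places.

0.2944 bits

Binary symmetric channel: C = 1 − h₂(ε) where h₂ is the binary entropy function.
h₂(0.192) = −0.192·log₂0.192 − 0.808·log₂0.808 = 0.7056.
C = 1 − 0.7056 = 0.2944 bits per channel use.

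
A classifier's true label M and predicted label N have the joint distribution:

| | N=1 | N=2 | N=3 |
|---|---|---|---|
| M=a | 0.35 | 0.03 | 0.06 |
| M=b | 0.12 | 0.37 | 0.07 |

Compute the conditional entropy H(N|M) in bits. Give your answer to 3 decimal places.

Marginals: p(M) = (0.4400, 0.5600), p(N) = (0.4700, 0.4000, 0.1300).
H(N|M) = Σ p(M) · H(N|M=·).
  M=a: p=0.4400, H(N|M=a) = 0.9188
  M=b: p=0.5600, H(N|M=b) = 1.2463
Weighted sum = 1.102 bits.

1.102 bits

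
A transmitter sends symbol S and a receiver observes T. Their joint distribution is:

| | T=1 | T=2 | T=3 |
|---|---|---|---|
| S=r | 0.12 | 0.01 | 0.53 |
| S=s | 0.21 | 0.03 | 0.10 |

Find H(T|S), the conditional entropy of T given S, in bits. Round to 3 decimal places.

0.951 bits

Chain rule: H(T|S) = H(S,T) − H(S).
Marginals: p(S) = (0.6600, 0.3400), p(T) = (0.3300, 0.0400, 0.6300).
H(S,T) = 1.8757 bits; H(S) = 0.9248 bits.
H(T|S) = 1.8757 − 0.9248 = 0.951 bits.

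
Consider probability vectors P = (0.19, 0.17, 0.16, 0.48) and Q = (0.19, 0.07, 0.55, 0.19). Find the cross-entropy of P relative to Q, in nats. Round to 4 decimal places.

H(P,Q) = −Σ p·ln q.
  −0.19·ln(0.19) = 0.31554
  −0.17·ln(0.07) = 0.45207
  −0.16·ln(0.55) = 0.09565
  −0.48·ln(0.19) = 0.79715
H(P,Q) = 1.6604 nats.

1.6604 nats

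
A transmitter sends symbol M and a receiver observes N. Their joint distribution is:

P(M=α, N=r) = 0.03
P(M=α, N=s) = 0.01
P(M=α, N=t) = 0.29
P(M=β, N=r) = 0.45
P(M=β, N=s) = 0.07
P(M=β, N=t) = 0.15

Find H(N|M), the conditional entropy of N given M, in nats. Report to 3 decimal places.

0.706 nats

Chain rule: H(N|M) = H(M,N) − H(M).
Marginals: p(M) = (0.3300, 0.6700), p(N) = (0.4800, 0.0800, 0.4400).
H(M,N) = 1.3403 nats; H(M) = 0.6342 nats.
H(N|M) = 1.3403 − 0.6342 = 0.706 nats.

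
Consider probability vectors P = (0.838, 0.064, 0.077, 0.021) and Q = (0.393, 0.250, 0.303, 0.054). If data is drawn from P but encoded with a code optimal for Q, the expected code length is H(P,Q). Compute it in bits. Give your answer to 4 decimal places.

H(P,Q) = −Σ p·log₂ q.
  −0.838·log₂(0.393) = 1.12912
  −0.064·log₂(0.250) = 0.12800
  −0.077·log₂(0.303) = 0.13264
  −0.021·log₂(0.054) = 0.08843
H(P,Q) = 1.4782 bits.

1.4782 bits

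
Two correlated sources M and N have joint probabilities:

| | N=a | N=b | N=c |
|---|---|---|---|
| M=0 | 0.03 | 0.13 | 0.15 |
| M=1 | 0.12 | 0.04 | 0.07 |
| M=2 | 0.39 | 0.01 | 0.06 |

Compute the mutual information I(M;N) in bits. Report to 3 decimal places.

Marginals: p(M) = (0.3100, 0.2300, 0.4600), p(N) = (0.5400, 0.1800, 0.2800).
I(M;N) = Σ p(x,y)·log₂[p(x,y)/(p(x)p(y))].
  (0,a): 0.03·log₂(0.1792) = -0.0744
  (0,b): 0.13·log₂(2.3297) = 0.1586
  (0,c): 0.15·log₂(1.7281) = 0.1184
  (1,a): 0.12·log₂(0.9662) = -0.0060
  (1,b): 0.04·log₂(0.9662) = -0.0020
  (1,c): 0.07·log₂(1.0870) = 0.0084
  (2,a): 0.39·log₂(1.5700) = 0.2538
  (2,b): 0.01·log₂(0.1208) = -0.0305
  (2,c): 0.06·log₂(0.4658) = -0.0661
Sum = 0.360 bits.

0.360 bits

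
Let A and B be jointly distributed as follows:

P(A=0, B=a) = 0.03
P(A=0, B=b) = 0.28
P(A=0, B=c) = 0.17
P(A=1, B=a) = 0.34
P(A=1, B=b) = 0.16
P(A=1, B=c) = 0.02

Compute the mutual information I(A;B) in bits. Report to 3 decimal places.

0.340 bits

Marginals: p(A) = (0.4800, 0.5200), p(B) = (0.3700, 0.4400, 0.1900).
I(A;B) = H(A) + H(B) − H(A,B).
H(A) = 0.9988, H(B) = 1.5071, H(A,B) = 2.1656.
I(A;B) = 0.9988 + 1.5071 − 2.1656 = 0.340 bits.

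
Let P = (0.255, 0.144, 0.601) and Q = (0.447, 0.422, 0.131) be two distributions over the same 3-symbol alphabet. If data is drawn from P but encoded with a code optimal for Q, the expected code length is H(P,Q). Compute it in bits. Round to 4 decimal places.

2.2378 bits

H(P,Q) = −Σ p·log₂ q.
  −0.255·log₂(0.447) = 0.29622
  −0.144·log₂(0.422) = 0.17923
  −0.601·log₂(0.131) = 1.76235
H(P,Q) = 2.2378 bits.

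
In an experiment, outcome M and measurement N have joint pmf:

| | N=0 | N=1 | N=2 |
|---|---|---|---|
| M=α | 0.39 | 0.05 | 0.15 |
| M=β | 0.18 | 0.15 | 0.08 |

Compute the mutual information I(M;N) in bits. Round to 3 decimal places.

Marginals: p(M) = (0.5900, 0.4100), p(N) = (0.5700, 0.2000, 0.2300).
I(M;N) = H(M) + H(N) − H(M,N).
H(M) = 0.9765, H(N) = 1.4143, H(M,N) = 2.3038.
I(M;N) = 0.9765 + 1.4143 − 2.3038 = 0.087 bits.

0.087 bits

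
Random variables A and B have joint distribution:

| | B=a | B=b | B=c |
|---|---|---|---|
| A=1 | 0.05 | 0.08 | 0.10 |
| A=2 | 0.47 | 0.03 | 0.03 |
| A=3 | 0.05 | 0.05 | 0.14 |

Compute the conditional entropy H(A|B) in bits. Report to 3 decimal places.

1.089 bits

Chain rule: H(A|B) = H(A,B) − H(B).
Marginals: p(A) = (0.2300, 0.5300, 0.2400), p(B) = (0.5700, 0.1600, 0.2700).
H(A,B) = 2.4846 bits; H(B) = 1.3953 bits.
H(A|B) = 2.4846 − 1.3953 = 1.089 bits.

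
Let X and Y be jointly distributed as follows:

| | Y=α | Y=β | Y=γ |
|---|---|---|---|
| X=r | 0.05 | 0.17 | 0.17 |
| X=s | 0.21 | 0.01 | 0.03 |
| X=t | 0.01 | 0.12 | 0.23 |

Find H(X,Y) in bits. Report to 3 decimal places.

H(X,Y) = −Σ p(x,y)·log₂ p(x,y) over all 9 cells.
  cell (r,α): −0.05·log₂0.05 = 0.2161
  cell (r,β): −0.17·log₂0.17 = 0.4346
  cell (r,γ): −0.17·log₂0.17 = 0.4346
  cell (s,α): −0.21·log₂0.21 = 0.4728
  cell (s,β): −0.01·log₂0.01 = 0.0664
  cell (s,γ): −0.03·log₂0.03 = 0.1518
  cell (t,α): −0.01·log₂0.01 = 0.0664
  cell (t,β): −0.12·log₂0.12 = 0.3671
  cell (t,γ): −0.23·log₂0.23 = 0.4877
Sum = 2.697 bits.

2.697 bits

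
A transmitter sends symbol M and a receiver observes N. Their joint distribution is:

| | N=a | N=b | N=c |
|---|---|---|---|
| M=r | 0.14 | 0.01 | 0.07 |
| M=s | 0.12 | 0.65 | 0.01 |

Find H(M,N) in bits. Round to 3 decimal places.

H(M,N) = −Σ p(x,y)·log₂ p(x,y) over all 6 cells.
  cell (r,a): −0.14·log₂0.14 = 0.3971
  cell (r,b): −0.01·log₂0.01 = 0.0664
  cell (r,c): −0.07·log₂0.07 = 0.2686
  cell (s,a): −0.12·log₂0.12 = 0.3671
  cell (s,b): −0.65·log₂0.65 = 0.4040
  cell (s,c): −0.01·log₂0.01 = 0.0664
Sum = 1.570 bits.

1.570 bits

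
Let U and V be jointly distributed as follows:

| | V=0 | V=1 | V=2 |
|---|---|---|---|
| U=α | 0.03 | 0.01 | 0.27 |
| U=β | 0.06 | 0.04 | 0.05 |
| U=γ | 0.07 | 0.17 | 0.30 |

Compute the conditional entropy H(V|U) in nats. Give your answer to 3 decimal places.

0.820 nats

Marginals: p(U) = (0.3100, 0.1500, 0.5400), p(V) = (0.1600, 0.2200, 0.6200).
H(V|U) = Σ p(U) · H(V|U=·).
  U=α: p=0.3100, H(V|U=α) = 0.4571
  U=β: p=0.1500, H(V|U=β) = 1.0852
  U=γ: p=0.5400, H(V|U=γ) = 0.9552
Weighted sum = 0.820 nats.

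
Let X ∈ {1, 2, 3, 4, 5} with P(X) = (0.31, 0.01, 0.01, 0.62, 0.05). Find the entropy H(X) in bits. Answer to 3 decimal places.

H(X) = −Σ p·log₂ p.
  −(0.31)·log₂(0.31) = 0.5238
  −(0.01)·log₂(0.01) = 0.0664
  −(0.01)·log₂(0.01) = 0.0664
  −(0.62)·log₂(0.62) = 0.4276
  −(0.05)·log₂(0.05) = 0.2161
Sum: 0.5238 + 0.0664 + 0.0664 + 0.4276 + 0.2161 = 1.300 bits.

1.300 bits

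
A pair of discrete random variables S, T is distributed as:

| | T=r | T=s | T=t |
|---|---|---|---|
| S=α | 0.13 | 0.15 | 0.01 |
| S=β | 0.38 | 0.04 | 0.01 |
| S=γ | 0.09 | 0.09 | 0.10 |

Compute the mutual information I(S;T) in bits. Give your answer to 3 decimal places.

0.279 bits

Marginals: p(S) = (0.2900, 0.4300, 0.2800), p(T) = (0.6000, 0.2800, 0.1200).
I(S;T) = H(S) + H(T) − H(S,T).
H(S) = 1.5557, H(T) = 1.3235, H(S,T) = 2.5998.
I(S;T) = 1.5557 + 1.3235 − 2.5998 = 0.279 bits.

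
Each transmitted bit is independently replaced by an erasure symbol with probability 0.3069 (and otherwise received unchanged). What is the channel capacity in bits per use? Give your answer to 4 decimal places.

Binary erasure channel: capacity C = 1 − ε.
C = 1 − 0.3069 = 0.6931 bits per channel use.

0.6931 bits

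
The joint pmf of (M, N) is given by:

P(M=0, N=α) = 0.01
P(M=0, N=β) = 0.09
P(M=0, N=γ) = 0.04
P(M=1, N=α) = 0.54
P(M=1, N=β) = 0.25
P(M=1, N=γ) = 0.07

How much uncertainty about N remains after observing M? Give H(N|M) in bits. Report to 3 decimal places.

Marginals: p(M) = (0.1400, 0.8600), p(N) = (0.5500, 0.3400, 0.1100).
H(N|M) = Σ p(M) · H(N|M=·).
  M=0: p=0.1400, H(N|M=0) = 1.1981
  M=1: p=0.8600, H(N|M=1) = 1.2343
Weighted sum = 1.229 bits.

1.229 bits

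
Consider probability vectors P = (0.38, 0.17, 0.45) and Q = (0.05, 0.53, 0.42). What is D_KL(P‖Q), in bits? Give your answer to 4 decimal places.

0.8778 bits

D(P‖Q) = Σ p·log₂(p/q).
  0.38·log₂(0.38/0.05) = 1.11188
  0.17·log₂(0.17/0.53) = -0.27888
  0.45·log₂(0.45/0.42) = 0.04479
D(P‖Q) = 0.8778 bits.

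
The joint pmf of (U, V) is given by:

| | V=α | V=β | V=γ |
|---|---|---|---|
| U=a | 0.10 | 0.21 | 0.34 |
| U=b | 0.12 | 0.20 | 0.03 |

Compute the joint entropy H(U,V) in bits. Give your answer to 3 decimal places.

2.317 bits

H(U,V) = −Σ p(x,y)·log₂ p(x,y) over all 6 cells.
  cell (a,α): −0.10·log₂0.10 = 0.3322
  cell (a,β): −0.21·log₂0.21 = 0.4728
  cell (a,γ): −0.34·log₂0.34 = 0.5292
  cell (b,α): −0.12·log₂0.12 = 0.3671
  cell (b,β): −0.20·log₂0.20 = 0.4644
  cell (b,γ): −0.03·log₂0.03 = 0.1518
Sum = 2.317 bits.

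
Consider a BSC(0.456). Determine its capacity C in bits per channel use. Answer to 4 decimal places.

Binary symmetric channel: C = 1 − h₂(ε) where h₂ is the binary entropy function.
h₂(0.456) = −0.456·log₂0.456 − 0.544·log₂0.544 = 0.9944.
C = 1 − 0.9944 = 0.0056 bits per channel use.

0.0056 bits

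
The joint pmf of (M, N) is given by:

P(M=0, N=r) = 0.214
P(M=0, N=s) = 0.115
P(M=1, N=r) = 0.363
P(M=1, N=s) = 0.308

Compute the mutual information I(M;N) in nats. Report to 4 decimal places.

Marginals: p(M) = (0.3290, 0.6710), p(N) = (0.5770, 0.4230).
I(M;N) = Σ p(x,y)·ln[p(x,y)/(p(x)p(y))].
  (0,r): 0.214·ln(1.1273) = 0.02564
  (0,s): 0.115·ln(0.8263) = -0.02194
  (1,r): 0.363·ln(0.9376) = -0.02340
  (1,s): 0.308·ln(1.0851) = 0.02517
Sum = 0.0055 nats.

0.0055 nats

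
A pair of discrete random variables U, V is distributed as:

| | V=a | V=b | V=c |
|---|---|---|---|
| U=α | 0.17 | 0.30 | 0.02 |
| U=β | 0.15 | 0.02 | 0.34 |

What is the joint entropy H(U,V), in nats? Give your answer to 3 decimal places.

H(U,V) = −Σ p(x,y)·ln p(x,y) over all 6 cells.
  cell (α,a): −0.17·ln0.17 = 0.3012
  cell (α,b): −0.30·ln0.30 = 0.3612
  cell (α,c): −0.02·ln0.02 = 0.0782
  cell (β,a): −0.15·ln0.15 = 0.2846
  cell (β,b): −0.02·ln0.02 = 0.0782
  cell (β,c): −0.34·ln0.34 = 0.3668
Sum = 1.470 nats.

1.470 nats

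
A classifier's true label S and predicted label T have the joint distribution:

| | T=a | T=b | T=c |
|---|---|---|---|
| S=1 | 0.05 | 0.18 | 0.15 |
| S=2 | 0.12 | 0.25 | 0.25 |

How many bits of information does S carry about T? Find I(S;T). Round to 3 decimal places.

Marginals: p(S) = (0.3800, 0.6200), p(T) = (0.1700, 0.4300, 0.4000).
I(S;T) = Σ p(x,y)·log₂[p(x,y)/(p(x)p(y))].
  (1,a): 0.05·log₂(0.7740) = -0.0185
  (1,b): 0.18·log₂(1.1016) = 0.0251
  (1,c): 0.15·log₂(0.9868) = -0.0029
  (2,a): 0.12·log₂(1.1385) = 0.0225
  (2,b): 0.25·log₂(0.9377) = -0.0232
  (2,c): 0.25·log₂(1.0081) = 0.0029
Sum = 0.006 bits.

0.006 bits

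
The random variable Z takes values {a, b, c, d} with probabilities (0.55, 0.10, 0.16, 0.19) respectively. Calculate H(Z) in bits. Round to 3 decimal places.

H(Z) = −Σ p·log₂ p.
  −(0.55)·log₂(0.55) = 0.4744
  −(0.10)·log₂(0.10) = 0.3322
  −(0.16)·log₂(0.16) = 0.4230
  −(0.19)·log₂(0.19) = 0.4552
Sum: 0.4744 + 0.3322 + 0.4230 + 0.4552 = 1.685 bits.

1.685 bits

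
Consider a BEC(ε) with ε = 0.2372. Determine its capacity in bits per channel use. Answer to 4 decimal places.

0.7628 bits

Binary erasure channel: capacity C = 1 − ε.
C = 1 − 0.2372 = 0.7628 bits per channel use.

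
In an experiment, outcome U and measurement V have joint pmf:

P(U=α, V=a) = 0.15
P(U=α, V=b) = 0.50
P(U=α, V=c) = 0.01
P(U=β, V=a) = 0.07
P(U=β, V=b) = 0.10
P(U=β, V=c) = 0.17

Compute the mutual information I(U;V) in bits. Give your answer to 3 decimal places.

0.281 bits

Marginals: p(U) = (0.6600, 0.3400), p(V) = (0.2200, 0.6000, 0.1800).
I(U;V) = H(U) + H(V) − H(U,V).
H(U) = 0.9248, H(V) = 1.3681, H(U,V) = 2.0123.
I(U;V) = 0.9248 + 1.3681 − 2.0123 = 0.281 bits.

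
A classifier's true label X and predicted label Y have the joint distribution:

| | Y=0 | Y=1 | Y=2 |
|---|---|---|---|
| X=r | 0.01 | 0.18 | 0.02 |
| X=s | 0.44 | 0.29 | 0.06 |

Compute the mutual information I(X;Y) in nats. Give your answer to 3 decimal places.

0.108 nats

Marginals: p(X) = (0.2100, 0.7900), p(Y) = (0.4500, 0.4700, 0.0800).
I(X;Y) = H(X) + H(Y) − H(X,Y).
H(X) = 0.5140, H(Y) = 0.9162, H(X,Y) = 1.3220.
I(X;Y) = 0.5140 + 0.9162 − 1.3220 = 0.108 nats.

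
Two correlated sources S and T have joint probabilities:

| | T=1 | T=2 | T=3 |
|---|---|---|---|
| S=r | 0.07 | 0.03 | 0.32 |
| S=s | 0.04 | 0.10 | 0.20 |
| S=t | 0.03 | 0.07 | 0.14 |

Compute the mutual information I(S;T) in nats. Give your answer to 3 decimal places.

0.042 nats

Marginals: p(S) = (0.4200, 0.3400, 0.2400), p(T) = (0.1400, 0.2000, 0.6600).
I(S;T) = Σ p(x,y)·ln[p(x,y)/(p(x)p(y))].
  (r,1): 0.07·ln(1.1905) = 0.0122
  (r,2): 0.03·ln(0.3571) = -0.0309
  (r,3): 0.32·ln(1.1544) = 0.0459
  (s,1): 0.04·ln(0.8403) = -0.0070
  (s,2): 0.10·ln(1.4706) = 0.0386
  (s,3): 0.20·ln(0.8913) = -0.0230
  (t,1): 0.03·ln(0.8929) = -0.0034
  (t,2): 0.07·ln(1.4583) = 0.0264
  (t,3): 0.14·ln(0.8838) = -0.0173
Sum = 0.042 nats.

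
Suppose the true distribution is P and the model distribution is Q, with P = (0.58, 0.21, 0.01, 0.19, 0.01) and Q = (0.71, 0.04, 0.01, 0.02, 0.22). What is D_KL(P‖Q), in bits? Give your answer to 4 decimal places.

D(P‖Q) = Σ p·log₂(p/q).
  0.58·log₂(0.58/0.71) = -0.16922
  0.21·log₂(0.21/0.04) = 0.50239
  0.01·log₂(0.01/0.01) = 0.00000
  0.19·log₂(0.19/0.02) = 0.61711
  0.01·log₂(0.01/0.22) = -0.04459
D(P‖Q) = 0.9057 bits.

0.9057 bits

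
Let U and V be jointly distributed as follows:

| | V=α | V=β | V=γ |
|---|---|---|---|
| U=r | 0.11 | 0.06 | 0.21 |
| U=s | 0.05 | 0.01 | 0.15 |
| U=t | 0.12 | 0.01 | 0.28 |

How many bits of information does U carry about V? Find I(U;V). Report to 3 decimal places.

0.041 bits

Marginals: p(U) = (0.3800, 0.2100, 0.4100), p(V) = (0.2800, 0.0800, 0.6400).
I(U;V) = Σ p(x,y)·log₂[p(x,y)/(p(x)p(y))].
  (r,α): 0.11·log₂(1.0338) = 0.0053
  (r,β): 0.06·log₂(1.9737) = 0.0589
  (r,γ): 0.21·log₂(0.8635) = -0.0445
  (s,α): 0.05·log₂(0.8503) = -0.0117
  (s,β): 0.01·log₂(0.5952) = -0.0075
  (s,γ): 0.15·log₂(1.1161) = 0.0238
  (t,α): 0.12·log₂(1.0453) = 0.0077
  (t,β): 0.01·log₂(0.3049) = -0.0171
  (t,γ): 0.28·log₂(1.0671) = 0.0262
Sum = 0.041 bits.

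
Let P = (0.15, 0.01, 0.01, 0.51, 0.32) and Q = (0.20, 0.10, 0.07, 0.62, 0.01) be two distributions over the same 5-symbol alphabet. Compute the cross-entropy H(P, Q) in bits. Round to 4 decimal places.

H(P,Q) = −Σ p·log₂ q.
  −0.15·log₂(0.20) = 0.34829
  −0.01·log₂(0.10) = 0.03322
  −0.01·log₂(0.07) = 0.03837
  −0.51·log₂(0.62) = 0.35173
  −0.32·log₂(0.01) = 2.12603
H(P,Q) = 2.8976 bits.

2.8976 bits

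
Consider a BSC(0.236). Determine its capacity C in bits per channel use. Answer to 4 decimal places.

Binary symmetric channel: C = 1 − h₂(ε) where h₂ is the binary entropy function.
h₂(0.236) = −0.236·log₂0.236 − 0.764·log₂0.764 = 0.7883.
C = 1 − 0.7883 = 0.2117 bits per channel use.

0.2117 bits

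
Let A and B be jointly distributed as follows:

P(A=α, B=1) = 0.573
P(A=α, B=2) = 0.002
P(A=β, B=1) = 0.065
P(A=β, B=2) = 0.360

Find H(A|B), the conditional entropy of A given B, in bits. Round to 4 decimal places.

Marginals: p(A) = (0.5750, 0.4250), p(B) = (0.6380, 0.3620).
H(A|B) = Σ p(B) · H(A|B=·).
  B=1: p=0.6380, H(A|B=1) = 0.4749
  B=2: p=0.3620, H(A|B=2) = 0.0494
Weighted sum = 0.3209 bits.

0.3209 bits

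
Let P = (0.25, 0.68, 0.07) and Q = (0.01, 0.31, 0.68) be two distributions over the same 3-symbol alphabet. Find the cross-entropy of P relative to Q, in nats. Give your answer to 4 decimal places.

H(P,Q) = −Σ p·ln q.
  −0.25·ln(0.01) = 1.15129
  −0.68·ln(0.31) = 0.79640
  −0.07·ln(0.68) = 0.02700
H(P,Q) = 1.9747 nats.

1.9747 nats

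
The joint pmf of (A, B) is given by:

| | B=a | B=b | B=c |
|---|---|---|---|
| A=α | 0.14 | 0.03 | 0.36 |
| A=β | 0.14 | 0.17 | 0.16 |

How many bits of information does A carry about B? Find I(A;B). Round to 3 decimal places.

0.132 bits

Marginals: p(A) = (0.5300, 0.4700), p(B) = (0.2800, 0.2000, 0.5200).
I(A;B) = H(A) + H(B) − H(A,B).
H(A) = 0.9974, H(B) = 1.4692, H(A,B) = 2.3342.
I(A;B) = 0.9974 + 1.4692 − 2.3342 = 0.132 bits.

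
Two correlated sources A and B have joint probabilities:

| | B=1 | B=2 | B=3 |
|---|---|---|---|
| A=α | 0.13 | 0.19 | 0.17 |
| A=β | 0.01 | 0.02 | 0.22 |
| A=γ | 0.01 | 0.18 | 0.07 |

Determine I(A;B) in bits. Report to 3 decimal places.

0.253 bits

Marginals: p(A) = (0.4900, 0.2500, 0.2600), p(B) = (0.1500, 0.3900, 0.4600).
I(A;B) = H(A) + H(B) − H(A,B).
H(A) = 1.5096, H(B) = 1.4557, H(A,B) = 2.7126.
I(A;B) = 1.5096 + 1.4557 − 2.7126 = 0.253 bits.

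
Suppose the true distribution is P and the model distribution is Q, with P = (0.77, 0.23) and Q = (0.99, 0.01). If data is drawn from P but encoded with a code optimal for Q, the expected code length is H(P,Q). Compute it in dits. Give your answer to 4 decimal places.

H(P,Q) = −Σ p·log₁₀ q.
  −0.77·log₁₀(0.99) = 0.00336
  −0.23·log₁₀(0.01) = 0.46000
H(P,Q) = 0.4634 dits.

0.4634 dits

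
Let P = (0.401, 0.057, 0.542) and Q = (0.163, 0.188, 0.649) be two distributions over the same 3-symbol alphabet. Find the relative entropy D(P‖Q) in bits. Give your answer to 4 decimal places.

0.2818 bits

D(P‖Q) = Σ p·log₂(p/q).
  0.401·log₂(0.401/0.163) = 0.52079
  0.057·log₂(0.057/0.188) = -0.09814
  0.542·log₂(0.542/0.649) = -0.14088
D(P‖Q) = 0.2818 bits.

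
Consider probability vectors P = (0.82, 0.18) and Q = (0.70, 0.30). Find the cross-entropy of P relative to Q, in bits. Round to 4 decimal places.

0.7346 bits

H(P,Q) = −Σ p·log₂ q.
  −0.82·log₂(0.70) = 0.42195
  −0.18·log₂(0.30) = 0.31265
H(P,Q) = 0.7346 bits.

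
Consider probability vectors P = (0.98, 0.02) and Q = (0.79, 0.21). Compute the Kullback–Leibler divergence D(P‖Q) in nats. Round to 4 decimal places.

0.1642 nats

D(P‖Q) = Σ p·ln(p/q).
  0.98·ln(0.98/0.79) = 0.21121
  0.02·ln(0.02/0.21) = -0.04703
D(P‖Q) = 0.1642 nats.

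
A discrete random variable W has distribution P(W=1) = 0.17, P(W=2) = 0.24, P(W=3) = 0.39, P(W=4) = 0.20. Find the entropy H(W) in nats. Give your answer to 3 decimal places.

H(W) = −Σ p·ln p.
  −(0.17)·ln(0.17) = 0.3012
  −(0.24)·ln(0.24) = 0.3425
  −(0.39)·ln(0.39) = 0.3672
  −(0.20)·ln(0.20) = 0.3219
Sum: 0.3012 + 0.3425 + 0.3672 + 0.3219 = 1.333 nats.

1.333 nats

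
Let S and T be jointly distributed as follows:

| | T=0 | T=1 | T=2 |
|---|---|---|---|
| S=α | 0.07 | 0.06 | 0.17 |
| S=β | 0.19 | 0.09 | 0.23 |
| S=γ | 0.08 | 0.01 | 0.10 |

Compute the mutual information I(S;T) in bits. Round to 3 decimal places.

0.032 bits

Marginals: p(S) = (0.3000, 0.5100, 0.1900), p(T) = (0.3400, 0.1600, 0.5000).
I(S;T) = H(S) + H(T) − H(S,T).
H(S) = 1.4717, H(T) = 1.4522, H(S,T) = 2.8924.
I(S;T) = 1.4717 + 1.4522 − 2.8924 = 0.032 bits.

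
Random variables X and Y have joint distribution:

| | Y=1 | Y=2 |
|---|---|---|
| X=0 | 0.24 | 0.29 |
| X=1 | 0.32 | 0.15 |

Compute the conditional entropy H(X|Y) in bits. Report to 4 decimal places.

Marginals: p(X) = (0.5300, 0.4700), p(Y) = (0.5600, 0.4400).
H(X|Y) = Σ p(Y) · H(X|Y=·).
  Y=1: p=0.5600, H(X|Y=1) = 0.9852
  Y=2: p=0.4400, H(X|Y=2) = 0.9257
Weighted sum = 0.9590 bits.

0.9590 bits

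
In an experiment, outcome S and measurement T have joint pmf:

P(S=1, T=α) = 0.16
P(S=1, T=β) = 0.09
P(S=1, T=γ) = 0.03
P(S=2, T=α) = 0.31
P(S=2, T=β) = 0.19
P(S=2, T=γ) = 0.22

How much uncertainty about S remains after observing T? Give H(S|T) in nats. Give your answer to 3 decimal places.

Chain rule: H(S|T) = H(S,T) − H(T).
Marginals: p(S) = (0.2800, 0.7200), p(T) = (0.4700, 0.2800, 0.2500).
H(S,T) = 1.6268 nats; H(T) = 1.0579 nats.
H(S|T) = 1.6268 − 1.0579 = 0.569 nats.

0.569 nats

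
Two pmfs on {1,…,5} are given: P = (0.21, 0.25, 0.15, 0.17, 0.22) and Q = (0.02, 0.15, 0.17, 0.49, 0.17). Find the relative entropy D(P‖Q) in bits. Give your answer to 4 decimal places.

0.6917 bits

D(P‖Q) = Σ p·log₂(p/q).
  0.21·log₂(0.21/0.02) = 0.71239
  0.25·log₂(0.25/0.15) = 0.18424
  0.15·log₂(0.15/0.17) = -0.02709
  0.17·log₂(0.17/0.49) = -0.25963
  0.22·log₂(0.22/0.17) = 0.08183
D(P‖Q) = 0.6917 bits.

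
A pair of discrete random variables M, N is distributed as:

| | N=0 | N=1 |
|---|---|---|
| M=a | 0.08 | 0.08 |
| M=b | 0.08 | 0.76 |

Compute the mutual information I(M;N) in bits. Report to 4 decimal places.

0.0932 bits

Marginals: p(M) = (0.1600, 0.8400), p(N) = (0.1600, 0.8400).
I(M;N) = H(M) + H(N) − H(M,N).
H(M) = 0.6343, H(N) = 0.6343, H(M,N) = 1.1754.
I(M;N) = 0.6343 + 0.6343 − 1.1754 = 0.0932 bits.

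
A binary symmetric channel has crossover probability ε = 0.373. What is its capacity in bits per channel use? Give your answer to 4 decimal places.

Binary symmetric channel: C = 1 − h₂(ε) where h₂ is the binary entropy function.
h₂(0.373) = −0.373·log₂0.373 − 0.627·log₂0.627 = 0.9529.
C = 1 − 0.9529 = 0.0471 bits per channel use.

0.0471 bits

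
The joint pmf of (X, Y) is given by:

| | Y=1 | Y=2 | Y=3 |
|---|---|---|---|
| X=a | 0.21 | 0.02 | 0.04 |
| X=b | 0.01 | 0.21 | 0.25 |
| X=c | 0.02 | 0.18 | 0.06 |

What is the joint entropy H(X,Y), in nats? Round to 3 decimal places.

1.811 nats

H(X,Y) = −Σ p(x,y)·ln p(x,y) over all 9 cells.
  cell (a,1): −0.21·ln0.21 = 0.3277
  cell (a,2): −0.02·ln0.02 = 0.0782
  cell (a,3): −0.04·ln0.04 = 0.1288
  cell (b,1): −0.01·ln0.01 = 0.0461
  cell (b,2): −0.21·ln0.21 = 0.3277
  cell (b,3): −0.25·ln0.25 = 0.3466
  cell (c,1): −0.02·ln0.02 = 0.0782
  cell (c,2): −0.18·ln0.18 = 0.3087
  cell (c,3): −0.06·ln0.06 = 0.1688
Sum = 1.811 nats.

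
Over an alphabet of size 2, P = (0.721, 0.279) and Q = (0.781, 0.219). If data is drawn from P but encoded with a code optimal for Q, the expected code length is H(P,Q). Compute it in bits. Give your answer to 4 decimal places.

0.8684 bits

H(P,Q) = −Σ p·log₂ q.
  −0.721·log₂(0.781) = 0.25711
  −0.279·log₂(0.219) = 0.61129
H(P,Q) = 0.8684 bits.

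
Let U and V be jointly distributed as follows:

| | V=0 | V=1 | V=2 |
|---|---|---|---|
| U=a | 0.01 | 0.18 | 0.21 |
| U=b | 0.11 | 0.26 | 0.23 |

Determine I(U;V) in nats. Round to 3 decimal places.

Marginals: p(U) = (0.4000, 0.6000), p(V) = (0.1200, 0.4400, 0.4400).
I(U;V) = H(U) + H(V) − H(U,V).
H(U) = 0.6730, H(V) = 0.9769, H(U,V) = 1.6135.
I(U;V) = 0.6730 + 0.9769 − 1.6135 = 0.036 nats.

0.036 nats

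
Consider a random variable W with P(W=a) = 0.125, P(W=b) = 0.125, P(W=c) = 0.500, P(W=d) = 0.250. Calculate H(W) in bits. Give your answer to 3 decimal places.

H(W) = −Σ p·log₂ p.
  −(0.125)·log₂(0.125) = 0.3750
  −(0.125)·log₂(0.125) = 0.3750
  −(0.500)·log₂(0.500) = 0.5000
  −(0.250)·log₂(0.250) = 0.5000
Sum: 0.3750 + 0.3750 + 0.5000 + 0.5000 = 1.750 bits.

1.750 bits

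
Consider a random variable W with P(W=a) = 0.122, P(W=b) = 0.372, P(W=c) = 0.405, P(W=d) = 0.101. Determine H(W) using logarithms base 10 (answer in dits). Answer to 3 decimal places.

0.531 dits

H(W) = −Σ p·log₁₀ p.
  −(0.122)·log₁₀(0.122) = 0.1115
  −(0.372)·log₁₀(0.372) = 0.1598
  −(0.405)·log₁₀(0.405) = 0.1590
  −(0.101)·log₁₀(0.101) = 0.1006
Sum: 0.1115 + 0.1598 + 0.1590 + 0.1006 = 0.531 dits.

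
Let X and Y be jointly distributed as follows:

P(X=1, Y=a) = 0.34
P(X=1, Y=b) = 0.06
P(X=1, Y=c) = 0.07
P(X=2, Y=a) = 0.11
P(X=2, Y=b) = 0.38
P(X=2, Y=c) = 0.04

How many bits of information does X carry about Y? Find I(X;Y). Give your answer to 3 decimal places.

Marginals: p(X) = (0.4700, 0.5300), p(Y) = (0.4500, 0.4400, 0.1100).
I(X;Y) = H(X) + H(Y) − H(X,Y).
H(X) = 0.9974, H(Y) = 1.3898, H(X,Y) = 2.1078.
I(X;Y) = 0.9974 + 1.3898 − 2.1078 = 0.279 bits.

0.279 bits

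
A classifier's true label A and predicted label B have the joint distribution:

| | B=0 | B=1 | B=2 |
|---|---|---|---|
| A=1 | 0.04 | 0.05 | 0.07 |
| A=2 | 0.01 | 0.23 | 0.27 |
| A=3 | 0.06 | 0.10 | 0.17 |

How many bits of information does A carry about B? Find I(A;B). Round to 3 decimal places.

0.078 bits

Marginals: p(A) = (0.1600, 0.5100, 0.3300), p(B) = (0.1100, 0.3800, 0.5100).
I(A;B) = Σ p(x,y)·log₂[p(x,y)/(p(x)p(y))].
  (1,0): 0.04·log₂(2.2727) = 0.0474
  (1,1): 0.05·log₂(0.8224) = -0.0141
  (1,2): 0.07·log₂(0.8578) = -0.0155
  (2,0): 0.01·log₂(0.1783) = -0.0249
  (2,1): 0.23·log₂(1.1868) = 0.0568
  (2,2): 0.27·log₂(1.0381) = 0.0146
  (3,0): 0.06·log₂(1.6529) = 0.0435
  (3,1): 0.10·log₂(0.7974) = -0.0327
  (3,2): 0.17·log₂(1.0101) = 0.0025
Sum = 0.078 bits.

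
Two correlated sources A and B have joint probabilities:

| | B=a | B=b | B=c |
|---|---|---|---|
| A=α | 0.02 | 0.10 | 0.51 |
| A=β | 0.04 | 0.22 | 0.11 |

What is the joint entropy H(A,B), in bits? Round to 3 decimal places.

1.957 bits

H(A,B) = −Σ p(x,y)·log₂ p(x,y) over all 6 cells.
  cell (α,a): −0.02·log₂0.02 = 0.1129
  cell (α,b): −0.10·log₂0.10 = 0.3322
  cell (α,c): −0.51·log₂0.51 = 0.4954
  cell (β,a): −0.04·log₂0.04 = 0.1858
  cell (β,b): −0.22·log₂0.22 = 0.4806
  cell (β,c): −0.11·log₂0.11 = 0.3503
Sum = 1.957 bits.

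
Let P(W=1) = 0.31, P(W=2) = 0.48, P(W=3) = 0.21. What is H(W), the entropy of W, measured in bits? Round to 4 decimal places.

1.5049 bits

H(W) = −Σ p·log₂ p.
  −(0.31)·log₂(0.31) = 0.52379
  −(0.48)·log₂(0.48) = 0.50827
  −(0.21)·log₂(0.21) = 0.47282
Sum: 0.52379 + 0.50827 + 0.47282 = 1.5049 bits.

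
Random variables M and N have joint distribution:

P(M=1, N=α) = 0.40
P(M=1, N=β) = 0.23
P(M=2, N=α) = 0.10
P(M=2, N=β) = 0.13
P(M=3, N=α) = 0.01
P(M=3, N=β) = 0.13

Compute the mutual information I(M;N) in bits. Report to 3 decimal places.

0.124 bits

Marginals: p(M) = (0.6300, 0.2300, 0.1400), p(N) = (0.5100, 0.4900).
I(M;N) = Σ p(x,y)·log₂[p(x,y)/(p(x)p(y))].
  (1,α): 0.40·log₂(1.2449) = 0.1264
  (1,β): 0.23·log₂(0.7451) = -0.0977
  (2,α): 0.10·log₂(0.8525) = -0.0230
  (2,β): 0.13·log₂(1.1535) = 0.0268
  (3,α): 0.01·log₂(0.1401) = -0.0284
  (3,β): 0.13·log₂(1.8950) = 0.1199
Sum = 0.124 bits.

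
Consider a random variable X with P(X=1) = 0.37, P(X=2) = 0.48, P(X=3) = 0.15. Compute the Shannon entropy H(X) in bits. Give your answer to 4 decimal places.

1.4495 bits

H(X) = −Σ p·log₂ p.
  −(0.37)·log₂(0.37) = 0.53073
  −(0.48)·log₂(0.48) = 0.50827
  −(0.15)·log₂(0.15) = 0.41054
Sum: 0.53073 + 0.50827 + 0.41054 = 1.4495 bits.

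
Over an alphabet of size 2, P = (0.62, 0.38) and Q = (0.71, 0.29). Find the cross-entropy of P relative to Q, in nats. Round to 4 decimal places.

0.6827 nats

H(P,Q) = −Σ p·ln q.
  −0.62·ln(0.71) = 0.21234
  −0.38·ln(0.29) = 0.47039
H(P,Q) = 0.6827 nats.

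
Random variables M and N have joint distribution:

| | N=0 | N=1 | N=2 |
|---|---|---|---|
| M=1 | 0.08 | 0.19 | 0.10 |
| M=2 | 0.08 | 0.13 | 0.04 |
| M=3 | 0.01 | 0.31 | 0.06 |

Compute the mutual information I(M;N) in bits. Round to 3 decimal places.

Marginals: p(M) = (0.3700, 0.2500, 0.3800), p(N) = (0.1700, 0.6300, 0.2000).
I(M;N) = H(M) + H(N) − H(M,N).
H(M) = 1.5612, H(N) = 1.3189, H(M,N) = 2.7726.
I(M;N) = 1.5612 + 1.3189 − 2.7726 = 0.107 bits.

0.107 bits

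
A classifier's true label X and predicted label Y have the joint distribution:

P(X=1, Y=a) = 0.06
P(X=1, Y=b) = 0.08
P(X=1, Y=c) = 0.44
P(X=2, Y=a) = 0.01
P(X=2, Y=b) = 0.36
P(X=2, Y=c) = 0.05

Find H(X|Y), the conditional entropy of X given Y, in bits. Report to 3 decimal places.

Marginals: p(X) = (0.5800, 0.4200), p(Y) = (0.0700, 0.4400, 0.4900).
H(X|Y) = Σ p(Y) · H(X|Y=·).
  Y=a: p=0.0700, H(X|Y=a) = 0.5917
  Y=b: p=0.4400, H(X|Y=b) = 0.6840
  Y=c: p=0.4900, H(X|Y=c) = 0.4754
Weighted sum = 0.575 bits.

0.575 bits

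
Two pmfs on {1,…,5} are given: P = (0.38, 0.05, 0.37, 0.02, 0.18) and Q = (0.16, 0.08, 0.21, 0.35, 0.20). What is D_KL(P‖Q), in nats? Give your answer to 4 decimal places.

D(P‖Q) = Σ p·ln(p/q).
  0.38·ln(0.38/0.16) = 0.32870
  0.05·ln(0.05/0.08) = -0.02350
  0.37·ln(0.37/0.21) = 0.20957
  0.02·ln(0.02/0.35) = -0.05724
  0.18·ln(0.18/0.20) = -0.01896
D(P‖Q) = 0.4386 nats.

0.4386 nats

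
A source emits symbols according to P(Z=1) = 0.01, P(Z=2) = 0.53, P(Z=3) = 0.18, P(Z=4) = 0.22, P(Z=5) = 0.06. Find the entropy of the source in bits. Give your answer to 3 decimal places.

H(Z) = −Σ p·log₂ p.
  −(0.01)·log₂(0.01) = 0.0664
  −(0.53)·log₂(0.53) = 0.4854
  −(0.18)·log₂(0.18) = 0.4453
  −(0.22)·log₂(0.22) = 0.4806
  −(0.06)·log₂(0.06) = 0.2435
Sum: 0.0664 + 0.4854 + 0.4453 + 0.4806 + 0.2435 = 1.721 bits.

1.721 bits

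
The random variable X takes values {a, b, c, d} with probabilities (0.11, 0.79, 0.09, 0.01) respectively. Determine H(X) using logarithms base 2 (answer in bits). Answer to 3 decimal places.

H(X) = −Σ p·log₂ p.
  −(0.11)·log₂(0.11) = 0.3503
  −(0.79)·log₂(0.79) = 0.2687
  −(0.09)·log₂(0.09) = 0.3127
  −(0.01)·log₂(0.01) = 0.0664
Sum: 0.3503 + 0.2687 + 0.3127 + 0.0664 = 0.998 bits.

0.998 bits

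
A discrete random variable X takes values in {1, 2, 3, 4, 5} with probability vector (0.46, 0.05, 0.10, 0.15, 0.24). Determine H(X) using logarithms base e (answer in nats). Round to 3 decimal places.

H(X) = −Σ p·ln p.
  −(0.46)·ln(0.46) = 0.3572
  −(0.05)·ln(0.05) = 0.1498
  −(0.10)·ln(0.10) = 0.2303
  −(0.15)·ln(0.15) = 0.2846
  −(0.24)·ln(0.24) = 0.3425
Sum: 0.3572 + 0.1498 + 0.2303 + 0.2846 + 0.3425 = 1.364 nats.

1.364 nats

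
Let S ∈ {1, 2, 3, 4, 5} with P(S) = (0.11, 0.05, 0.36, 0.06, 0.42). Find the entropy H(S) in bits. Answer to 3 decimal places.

1.866 bits

H(S) = −Σ p·log₂ p.
  −(0.11)·log₂(0.11) = 0.3503
  −(0.05)·log₂(0.05) = 0.2161
  −(0.36)·log₂(0.36) = 0.5306
  −(0.06)·log₂(0.06) = 0.2435
  −(0.42)·log₂(0.42) = 0.5256
Sum: 0.3503 + 0.2161 + 0.5306 + 0.2435 + 0.5256 = 1.866 bits.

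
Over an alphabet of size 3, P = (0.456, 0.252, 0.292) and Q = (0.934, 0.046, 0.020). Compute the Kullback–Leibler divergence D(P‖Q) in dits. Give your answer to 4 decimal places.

D(P‖Q) = Σ p·log₁₀(p/q).
  0.456·log₁₀(0.456/0.934) = -0.14199
  0.252·log₁₀(0.252/0.046) = 0.18614
  0.292·log₁₀(0.292/0.020) = 0.33999
D(P‖Q) = 0.3841 dits.

0.3841 dits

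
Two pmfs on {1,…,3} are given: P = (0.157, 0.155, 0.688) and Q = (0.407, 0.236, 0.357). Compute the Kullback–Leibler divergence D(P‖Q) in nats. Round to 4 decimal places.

0.2366 nats

D(P‖Q) = Σ p·ln(p/q).
  0.157·ln(0.157/0.407) = -0.14955
  0.155·ln(0.155/0.236) = -0.06516
  0.688·ln(0.688/0.357) = 0.45136
D(P‖Q) = 0.2366 nats.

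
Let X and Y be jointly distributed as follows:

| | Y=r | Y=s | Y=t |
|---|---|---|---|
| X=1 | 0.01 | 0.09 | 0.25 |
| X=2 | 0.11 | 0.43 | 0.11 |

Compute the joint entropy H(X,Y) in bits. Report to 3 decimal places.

H(X,Y) = −Σ p(x,y)·log₂ p(x,y) over all 6 cells.
  cell (1,r): −0.01·log₂0.01 = 0.0664
  cell (1,s): −0.09·log₂0.09 = 0.3127
  cell (1,t): −0.25·log₂0.25 = 0.5000
  cell (2,r): −0.11·log₂0.11 = 0.3503
  cell (2,s): −0.43·log₂0.43 = 0.5236
  cell (2,t): −0.11·log₂0.11 = 0.3503
Sum = 2.103 bits.

2.103 bits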